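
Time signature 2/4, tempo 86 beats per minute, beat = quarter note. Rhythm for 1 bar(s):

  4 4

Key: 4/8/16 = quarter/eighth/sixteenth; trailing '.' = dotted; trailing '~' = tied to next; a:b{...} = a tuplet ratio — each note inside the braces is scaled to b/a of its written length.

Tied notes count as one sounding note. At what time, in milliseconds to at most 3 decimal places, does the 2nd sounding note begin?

note 2 onset = 1b = 697.674ms

1. 0.0ms @ 0 + 697.674ms (1)
2. 697.674ms @ 1 + 697.674ms (1)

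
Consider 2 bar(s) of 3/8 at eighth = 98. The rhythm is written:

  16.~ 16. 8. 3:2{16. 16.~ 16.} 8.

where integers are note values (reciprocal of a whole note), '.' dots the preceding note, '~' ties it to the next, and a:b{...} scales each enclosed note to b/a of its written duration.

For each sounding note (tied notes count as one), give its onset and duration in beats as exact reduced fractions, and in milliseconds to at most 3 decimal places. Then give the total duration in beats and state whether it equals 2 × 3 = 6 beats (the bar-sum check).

1) 0.0ms=0b +918.367ms=3/2b
2) 918.367ms=3/2b +918.367ms=3/2b
3) 1836.735ms=3b +306.122ms=1/2b
4) 2142.857ms=7/2b +612.245ms=1b
5) 2755.102ms=9/2b +918.367ms=3/2b
Σ=6b of 6 (98bpm 3/8) — PASS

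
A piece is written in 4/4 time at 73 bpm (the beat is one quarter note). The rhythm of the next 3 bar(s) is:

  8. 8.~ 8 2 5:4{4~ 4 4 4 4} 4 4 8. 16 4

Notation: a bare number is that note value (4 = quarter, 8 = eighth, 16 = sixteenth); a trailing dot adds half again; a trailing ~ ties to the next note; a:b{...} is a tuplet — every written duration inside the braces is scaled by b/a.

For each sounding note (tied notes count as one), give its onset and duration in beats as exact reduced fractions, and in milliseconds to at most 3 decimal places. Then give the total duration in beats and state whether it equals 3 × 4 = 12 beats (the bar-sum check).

1) 0.0ms=0b +616.438ms=3/4b
2) 616.438ms=3/4b +1027.397ms=5/4b
3) 1643.836ms=2b +1643.836ms=2b
4) 3287.671ms=4b +1315.068ms=8/5b
5) 4602.74ms=28/5b +657.534ms=4/5b
6) 5260.274ms=32/5b +657.534ms=4/5b
7) 5917.808ms=36/5b +657.534ms=4/5b
8) 6575.342ms=8b +821.918ms=1b
9) 7397.26ms=9b +821.918ms=1b
10) 8219.178ms=10b +616.438ms=3/4b
11) 8835.616ms=43/4b +205.479ms=1/4b
12) 9041.096ms=11b +821.918ms=1b
Σ=12b of 12 (73bpm 4/4) — PASS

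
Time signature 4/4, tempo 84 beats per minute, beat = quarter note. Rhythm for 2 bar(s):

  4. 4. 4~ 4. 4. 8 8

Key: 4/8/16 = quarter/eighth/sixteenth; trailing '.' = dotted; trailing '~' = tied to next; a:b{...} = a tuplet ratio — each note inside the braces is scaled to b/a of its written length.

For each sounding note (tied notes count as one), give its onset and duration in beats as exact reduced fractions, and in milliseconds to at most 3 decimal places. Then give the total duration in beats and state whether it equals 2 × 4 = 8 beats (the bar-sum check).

1) 0.0ms=0b +1071.429ms=3/2b
2) 1071.429ms=3/2b +1071.429ms=3/2b
3) 2142.857ms=3b +1785.714ms=5/2b
4) 3928.571ms=11/2b +1071.429ms=3/2b
5) 5000.0ms=7b +357.143ms=1/2b
6) 5357.143ms=15/2b +357.143ms=1/2b
Σ=8b of 8 (84bpm 4/4) — PASS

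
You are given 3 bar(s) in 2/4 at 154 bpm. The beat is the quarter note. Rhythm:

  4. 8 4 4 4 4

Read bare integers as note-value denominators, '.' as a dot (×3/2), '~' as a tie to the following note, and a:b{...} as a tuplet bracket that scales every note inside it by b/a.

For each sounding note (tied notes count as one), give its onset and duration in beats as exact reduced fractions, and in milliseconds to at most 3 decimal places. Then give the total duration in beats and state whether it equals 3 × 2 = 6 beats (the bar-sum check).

1) 0.0ms=0b +584.416ms=3/2b
2) 584.416ms=3/2b +194.805ms=1/2b
3) 779.221ms=2b +389.61ms=1b
4) 1168.831ms=3b +389.61ms=1b
5) 1558.442ms=4b +389.61ms=1b
6) 1948.052ms=5b +389.61ms=1b
Σ=6b of 6 (154bpm 2/4) — PASS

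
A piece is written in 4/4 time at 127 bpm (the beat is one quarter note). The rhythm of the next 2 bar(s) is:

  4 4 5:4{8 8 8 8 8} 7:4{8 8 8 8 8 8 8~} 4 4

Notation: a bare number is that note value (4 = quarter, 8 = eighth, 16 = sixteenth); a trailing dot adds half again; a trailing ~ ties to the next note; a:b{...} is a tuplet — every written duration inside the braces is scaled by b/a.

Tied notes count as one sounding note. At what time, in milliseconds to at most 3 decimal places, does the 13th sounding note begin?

note 13 onset = 38/7b = 2564.679ms

1. 0.0ms @ 0 + 472.441ms (1)
2. 472.441ms @ 1 + 472.441ms (1)
3. 944.882ms @ 2 + 188.976ms (2/5)
4. 1133.858ms @ 12/5 + 188.976ms (2/5)
5. 1322.835ms @ 14/5 + 188.976ms (2/5)
6. 1511.811ms @ 16/5 + 188.976ms (2/5)
7. 1700.787ms @ 18/5 + 188.976ms (2/5)
8. 1889.764ms @ 4 + 134.983ms (2/7)
9. 2024.747ms @ 30/7 + 134.983ms (2/7)
10. 2159.73ms @ 32/7 + 134.983ms (2/7)
11. 2294.713ms @ 34/7 + 134.983ms (2/7)
12. 2429.696ms @ 36/7 + 134.983ms (2/7)
13. 2564.679ms @ 38/7 + 134.983ms (2/7)
14. 2699.663ms @ 40/7 + 607.424ms (9/7)
15. 3307.087ms @ 7 + 472.441ms (1)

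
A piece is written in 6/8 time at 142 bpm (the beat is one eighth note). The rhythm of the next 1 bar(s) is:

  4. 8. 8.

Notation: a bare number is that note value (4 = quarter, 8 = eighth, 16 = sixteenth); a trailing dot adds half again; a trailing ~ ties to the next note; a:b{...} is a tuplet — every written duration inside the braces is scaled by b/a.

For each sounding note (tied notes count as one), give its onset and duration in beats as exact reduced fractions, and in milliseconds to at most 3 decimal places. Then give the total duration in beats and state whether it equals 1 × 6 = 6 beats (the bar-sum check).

1) 0.0ms=0b +1267.606ms=3b
2) 1267.606ms=3b +633.803ms=3/2b
3) 1901.408ms=9/2b +633.803ms=3/2b
Σ=6b of 6 (142bpm 6/8) — PASS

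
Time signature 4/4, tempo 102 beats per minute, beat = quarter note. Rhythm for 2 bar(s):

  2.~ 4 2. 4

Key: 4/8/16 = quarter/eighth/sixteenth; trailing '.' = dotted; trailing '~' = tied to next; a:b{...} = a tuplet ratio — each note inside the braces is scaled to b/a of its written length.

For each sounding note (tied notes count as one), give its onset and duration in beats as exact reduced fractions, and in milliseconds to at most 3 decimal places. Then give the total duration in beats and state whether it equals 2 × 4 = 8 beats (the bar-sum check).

1) 0.0ms=0b +2352.941ms=4b
2) 2352.941ms=4b +1764.706ms=3b
3) 4117.647ms=7b +588.235ms=1b
Σ=8b of 8 (102bpm 4/4) — PASS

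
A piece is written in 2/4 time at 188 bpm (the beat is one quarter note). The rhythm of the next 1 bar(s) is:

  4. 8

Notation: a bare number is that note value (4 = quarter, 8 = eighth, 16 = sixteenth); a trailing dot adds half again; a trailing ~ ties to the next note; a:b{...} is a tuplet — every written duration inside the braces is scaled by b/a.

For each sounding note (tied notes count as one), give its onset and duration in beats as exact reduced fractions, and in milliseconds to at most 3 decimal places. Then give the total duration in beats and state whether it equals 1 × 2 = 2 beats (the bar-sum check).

1) 0.0ms=0b +478.723ms=3/2b
2) 478.723ms=3/2b +159.574ms=1/2b
Σ=2b of 2 (188bpm 2/4) — PASS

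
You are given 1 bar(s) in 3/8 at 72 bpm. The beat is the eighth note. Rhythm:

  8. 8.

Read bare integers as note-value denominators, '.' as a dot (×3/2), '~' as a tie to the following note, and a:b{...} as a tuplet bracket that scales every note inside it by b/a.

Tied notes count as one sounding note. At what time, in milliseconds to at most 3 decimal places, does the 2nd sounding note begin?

note 2 onset = 3/2b = 1250.0ms

1. 0.0ms @ 0 + 1250.0ms (3/2)
2. 1250.0ms @ 3/2 + 1250.0ms (3/2)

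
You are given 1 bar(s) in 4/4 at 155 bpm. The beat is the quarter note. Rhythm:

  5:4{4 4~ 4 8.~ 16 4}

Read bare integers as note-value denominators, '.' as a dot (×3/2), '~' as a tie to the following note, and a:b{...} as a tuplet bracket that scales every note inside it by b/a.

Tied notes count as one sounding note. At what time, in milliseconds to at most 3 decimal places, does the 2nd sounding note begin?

note 2 onset = 4/5b = 309.677ms

1. 0.0ms @ 0 + 309.677ms (4/5)
2. 309.677ms @ 4/5 + 619.355ms (8/5)
3. 929.032ms @ 12/5 + 309.677ms (4/5)
4. 1238.71ms @ 16/5 + 309.677ms (4/5)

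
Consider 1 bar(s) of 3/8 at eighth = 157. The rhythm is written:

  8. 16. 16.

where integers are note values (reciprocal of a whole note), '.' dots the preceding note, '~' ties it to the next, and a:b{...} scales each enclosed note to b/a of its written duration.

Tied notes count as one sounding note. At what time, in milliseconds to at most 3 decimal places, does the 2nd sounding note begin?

1. 0.0ms @ 0 + 573.248ms (3/2)
2. 573.248ms @ 3/2 + 286.624ms (3/4)
3. 859.873ms @ 9/4 + 286.624ms (3/4)

note 2 onset = 3/2b = 573.248ms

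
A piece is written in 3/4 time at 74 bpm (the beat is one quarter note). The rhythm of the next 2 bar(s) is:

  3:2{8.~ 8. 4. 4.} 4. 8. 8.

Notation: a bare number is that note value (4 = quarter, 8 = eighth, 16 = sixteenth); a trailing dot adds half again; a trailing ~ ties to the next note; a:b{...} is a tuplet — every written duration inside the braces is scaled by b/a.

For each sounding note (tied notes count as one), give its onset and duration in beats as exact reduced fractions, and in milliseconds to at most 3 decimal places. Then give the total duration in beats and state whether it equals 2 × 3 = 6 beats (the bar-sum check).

1) 0.0ms=0b +810.811ms=1b
2) 810.811ms=1b +810.811ms=1b
3) 1621.622ms=2b +810.811ms=1b
4) 2432.432ms=3b +1216.216ms=3/2b
5) 3648.649ms=9/2b +608.108ms=3/4b
6) 4256.757ms=21/4b +608.108ms=3/4b
Σ=6b of 6 (74bpm 3/4) — PASS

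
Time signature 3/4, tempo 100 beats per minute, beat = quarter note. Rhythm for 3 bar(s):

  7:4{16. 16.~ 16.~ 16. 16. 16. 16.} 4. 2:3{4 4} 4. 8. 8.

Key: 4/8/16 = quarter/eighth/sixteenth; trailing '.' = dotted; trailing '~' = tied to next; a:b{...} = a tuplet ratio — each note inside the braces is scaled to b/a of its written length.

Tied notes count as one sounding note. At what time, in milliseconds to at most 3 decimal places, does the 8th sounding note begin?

1. 0.0ms @ 0 + 128.571ms (3/14)
2. 128.571ms @ 3/14 + 385.714ms (9/14)
3. 514.286ms @ 6/7 + 128.571ms (3/14)
4. 642.857ms @ 15/14 + 128.571ms (3/14)
5. 771.429ms @ 9/7 + 128.571ms (3/14)
6. 900.0ms @ 3/2 + 900.0ms (3/2)
7. 1800.0ms @ 3 + 900.0ms (3/2)
8. 2700.0ms @ 9/2 + 900.0ms (3/2)
9. 3600.0ms @ 6 + 900.0ms (3/2)
10. 4500.0ms @ 15/2 + 450.0ms (3/4)
11. 4950.0ms @ 33/4 + 450.0ms (3/4)

note 8 onset = 9/2b = 2700.0ms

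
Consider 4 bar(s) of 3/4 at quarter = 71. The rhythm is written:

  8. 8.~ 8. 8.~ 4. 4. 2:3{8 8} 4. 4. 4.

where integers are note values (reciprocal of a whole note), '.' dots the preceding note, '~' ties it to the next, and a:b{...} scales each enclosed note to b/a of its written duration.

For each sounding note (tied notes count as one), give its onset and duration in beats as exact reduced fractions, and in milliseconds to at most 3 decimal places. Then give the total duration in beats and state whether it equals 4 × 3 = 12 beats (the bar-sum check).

1) 0.0ms=0b +633.803ms=3/4b
2) 633.803ms=3/4b +1267.606ms=3/2b
3) 1901.408ms=9/4b +1901.408ms=9/4b
4) 3802.817ms=9/2b +1267.606ms=3/2b
5) 5070.423ms=6b +633.803ms=3/4b
6) 5704.225ms=27/4b +633.803ms=3/4b
7) 6338.028ms=15/2b +1267.606ms=3/2b
8) 7605.634ms=9b +1267.606ms=3/2b
9) 8873.239ms=21/2b +1267.606ms=3/2b
Σ=12b of 12 (71bpm 3/4) — PASS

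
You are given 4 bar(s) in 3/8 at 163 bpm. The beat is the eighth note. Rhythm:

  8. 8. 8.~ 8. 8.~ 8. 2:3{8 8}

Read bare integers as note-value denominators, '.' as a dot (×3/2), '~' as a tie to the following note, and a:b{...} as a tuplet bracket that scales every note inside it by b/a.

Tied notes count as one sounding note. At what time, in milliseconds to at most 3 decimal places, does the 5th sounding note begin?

note 5 onset = 9b = 3312.883ms

1. 0.0ms @ 0 + 552.147ms (3/2)
2. 552.147ms @ 3/2 + 552.147ms (3/2)
3. 1104.294ms @ 3 + 1104.294ms (3)
4. 2208.589ms @ 6 + 1104.294ms (3)
5. 3312.883ms @ 9 + 552.147ms (3/2)
6. 3865.031ms @ 21/2 + 552.147ms (3/2)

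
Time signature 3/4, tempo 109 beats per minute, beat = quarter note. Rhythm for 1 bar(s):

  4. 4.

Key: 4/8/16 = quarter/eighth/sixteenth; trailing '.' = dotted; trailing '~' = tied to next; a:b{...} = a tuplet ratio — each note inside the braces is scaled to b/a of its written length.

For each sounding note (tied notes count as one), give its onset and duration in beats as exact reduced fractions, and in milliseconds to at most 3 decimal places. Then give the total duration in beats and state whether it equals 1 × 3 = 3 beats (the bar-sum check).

1) 0.0ms=0b +825.688ms=3/2b
2) 825.688ms=3/2b +825.688ms=3/2b
Σ=3b of 3 (109bpm 3/4) — PASS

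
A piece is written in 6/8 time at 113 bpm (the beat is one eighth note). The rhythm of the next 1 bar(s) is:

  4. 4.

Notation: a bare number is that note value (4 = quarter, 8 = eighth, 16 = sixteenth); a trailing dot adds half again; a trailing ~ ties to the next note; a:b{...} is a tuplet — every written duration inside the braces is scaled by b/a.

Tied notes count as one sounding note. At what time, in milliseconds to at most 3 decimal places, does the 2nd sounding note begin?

1. 0.0ms @ 0 + 1592.92ms (3)
2. 1592.92ms @ 3 + 1592.92ms (3)

note 2 onset = 3b = 1592.92ms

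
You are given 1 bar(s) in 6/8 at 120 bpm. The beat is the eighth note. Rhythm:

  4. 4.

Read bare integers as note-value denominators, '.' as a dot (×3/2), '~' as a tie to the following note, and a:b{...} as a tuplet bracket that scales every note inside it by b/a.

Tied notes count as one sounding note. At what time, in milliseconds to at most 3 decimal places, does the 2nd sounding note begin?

note 2 onset = 3b = 1500.0ms

1. 0.0ms @ 0 + 1500.0ms (3)
2. 1500.0ms @ 3 + 1500.0ms (3)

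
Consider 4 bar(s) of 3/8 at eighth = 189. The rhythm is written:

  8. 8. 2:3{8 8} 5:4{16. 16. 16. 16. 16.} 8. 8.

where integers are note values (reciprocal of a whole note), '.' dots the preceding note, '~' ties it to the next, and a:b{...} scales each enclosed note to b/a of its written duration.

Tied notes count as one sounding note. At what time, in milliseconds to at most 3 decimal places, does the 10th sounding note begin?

note 10 onset = 9b = 2857.143ms

1. 0.0ms @ 0 + 476.19ms (3/2)
2. 476.19ms @ 3/2 + 476.19ms (3/2)
3. 952.381ms @ 3 + 476.19ms (3/2)
4. 1428.571ms @ 9/2 + 476.19ms (3/2)
5. 1904.762ms @ 6 + 190.476ms (3/5)
6. 2095.238ms @ 33/5 + 190.476ms (3/5)
7. 2285.714ms @ 36/5 + 190.476ms (3/5)
8. 2476.19ms @ 39/5 + 190.476ms (3/5)
9. 2666.667ms @ 42/5 + 190.476ms (3/5)
10. 2857.143ms @ 9 + 476.19ms (3/2)
11. 3333.333ms @ 21/2 + 476.19ms (3/2)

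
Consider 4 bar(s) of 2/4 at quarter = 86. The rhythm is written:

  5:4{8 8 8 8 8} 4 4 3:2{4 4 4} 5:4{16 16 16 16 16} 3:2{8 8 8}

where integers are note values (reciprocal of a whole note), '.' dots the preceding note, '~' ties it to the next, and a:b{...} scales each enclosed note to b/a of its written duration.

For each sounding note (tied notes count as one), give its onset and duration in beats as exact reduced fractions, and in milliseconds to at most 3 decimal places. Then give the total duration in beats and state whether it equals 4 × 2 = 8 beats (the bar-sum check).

1) 0.0ms=0b +279.07ms=2/5b
2) 279.07ms=2/5b +279.07ms=2/5b
3) 558.14ms=4/5b +279.07ms=2/5b
4) 837.209ms=6/5b +279.07ms=2/5b
5) 1116.279ms=8/5b +279.07ms=2/5b
6) 1395.349ms=2b +697.674ms=1b
7) 2093.023ms=3b +697.674ms=1b
8) 2790.698ms=4b +465.116ms=2/3b
9) 3255.814ms=14/3b +465.116ms=2/3b
10) 3720.93ms=16/3b +465.116ms=2/3b
11) 4186.047ms=6b +139.535ms=1/5b
12) 4325.581ms=31/5b +139.535ms=1/5b
13) 4465.116ms=32/5b +139.535ms=1/5b
14) 4604.651ms=33/5b +139.535ms=1/5b
15) 4744.186ms=34/5b +139.535ms=1/5b
16) 4883.721ms=7b +232.558ms=1/3b
17) 5116.279ms=22/3b +232.558ms=1/3b
18) 5348.837ms=23/3b +232.558ms=1/3b
Σ=8b of 8 (86bpm 2/4) — PASS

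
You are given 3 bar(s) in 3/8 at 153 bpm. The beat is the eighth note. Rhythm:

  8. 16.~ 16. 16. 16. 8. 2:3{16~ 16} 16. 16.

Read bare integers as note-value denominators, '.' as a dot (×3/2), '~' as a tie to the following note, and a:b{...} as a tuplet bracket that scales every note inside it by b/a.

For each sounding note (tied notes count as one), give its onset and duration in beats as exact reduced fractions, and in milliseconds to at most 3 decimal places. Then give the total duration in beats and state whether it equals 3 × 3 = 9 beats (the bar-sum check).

1) 0.0ms=0b +588.235ms=3/2b
2) 588.235ms=3/2b +588.235ms=3/2b
3) 1176.471ms=3b +294.118ms=3/4b
4) 1470.588ms=15/4b +294.118ms=3/4b
5) 1764.706ms=9/2b +588.235ms=3/2b
6) 2352.941ms=6b +588.235ms=3/2b
7) 2941.176ms=15/2b +294.118ms=3/4b
8) 3235.294ms=33/4b +294.118ms=3/4b
Σ=9b of 9 (153bpm 3/8) — PASS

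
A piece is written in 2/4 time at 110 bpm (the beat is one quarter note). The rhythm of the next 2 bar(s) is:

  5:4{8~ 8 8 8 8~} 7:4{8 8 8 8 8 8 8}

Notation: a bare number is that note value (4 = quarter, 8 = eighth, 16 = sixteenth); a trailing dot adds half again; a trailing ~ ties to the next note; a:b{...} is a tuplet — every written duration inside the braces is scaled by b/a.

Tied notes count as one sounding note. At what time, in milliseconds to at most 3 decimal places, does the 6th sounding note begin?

note 6 onset = 18/7b = 1402.597ms

1. 0.0ms @ 0 + 436.364ms (4/5)
2. 436.364ms @ 4/5 + 218.182ms (2/5)
3. 654.545ms @ 6/5 + 218.182ms (2/5)
4. 872.727ms @ 8/5 + 374.026ms (24/35)
5. 1246.753ms @ 16/7 + 155.844ms (2/7)
6. 1402.597ms @ 18/7 + 155.844ms (2/7)
7. 1558.442ms @ 20/7 + 155.844ms (2/7)
8. 1714.286ms @ 22/7 + 155.844ms (2/7)
9. 1870.13ms @ 24/7 + 155.844ms (2/7)
10. 2025.974ms @ 26/7 + 155.844ms (2/7)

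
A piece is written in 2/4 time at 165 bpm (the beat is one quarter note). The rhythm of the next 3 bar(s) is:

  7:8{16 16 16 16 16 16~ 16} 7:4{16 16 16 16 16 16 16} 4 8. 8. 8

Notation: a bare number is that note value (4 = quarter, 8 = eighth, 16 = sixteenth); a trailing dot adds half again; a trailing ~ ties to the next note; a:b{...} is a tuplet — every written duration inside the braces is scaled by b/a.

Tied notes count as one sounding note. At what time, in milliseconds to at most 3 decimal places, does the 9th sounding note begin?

1. 0.0ms @ 0 + 103.896ms (2/7)
2. 103.896ms @ 2/7 + 103.896ms (2/7)
3. 207.792ms @ 4/7 + 103.896ms (2/7)
4. 311.688ms @ 6/7 + 103.896ms (2/7)
5. 415.584ms @ 8/7 + 103.896ms (2/7)
6. 519.481ms @ 10/7 + 207.792ms (4/7)
7. 727.273ms @ 2 + 51.948ms (1/7)
8. 779.221ms @ 15/7 + 51.948ms (1/7)
9. 831.169ms @ 16/7 + 51.948ms (1/7)
10. 883.117ms @ 17/7 + 51.948ms (1/7)
11. 935.065ms @ 18/7 + 51.948ms (1/7)
12. 987.013ms @ 19/7 + 51.948ms (1/7)
13. 1038.961ms @ 20/7 + 51.948ms (1/7)
14. 1090.909ms @ 3 + 363.636ms (1)
15. 1454.545ms @ 4 + 272.727ms (3/4)
16. 1727.273ms @ 19/4 + 272.727ms (3/4)
17. 2000.0ms @ 11/2 + 181.818ms (1/2)

note 9 onset = 16/7b = 831.169ms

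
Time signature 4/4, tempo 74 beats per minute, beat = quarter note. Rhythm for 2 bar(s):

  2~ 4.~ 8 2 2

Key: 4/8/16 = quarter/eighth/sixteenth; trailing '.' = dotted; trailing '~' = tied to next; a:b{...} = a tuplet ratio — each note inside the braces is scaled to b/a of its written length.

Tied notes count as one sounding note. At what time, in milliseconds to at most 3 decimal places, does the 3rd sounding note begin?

1. 0.0ms @ 0 + 3243.243ms (4)
2. 3243.243ms @ 4 + 1621.622ms (2)
3. 4864.865ms @ 6 + 1621.622ms (2)

note 3 onset = 6b = 4864.865ms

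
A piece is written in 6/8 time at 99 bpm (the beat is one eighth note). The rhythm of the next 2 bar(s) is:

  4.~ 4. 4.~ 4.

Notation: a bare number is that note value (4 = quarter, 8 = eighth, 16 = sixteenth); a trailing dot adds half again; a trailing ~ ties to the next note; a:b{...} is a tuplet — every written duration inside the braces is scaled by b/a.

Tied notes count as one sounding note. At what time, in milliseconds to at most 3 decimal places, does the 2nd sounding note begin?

1. 0.0ms @ 0 + 3636.364ms (6)
2. 3636.364ms @ 6 + 3636.364ms (6)

note 2 onset = 6b = 3636.364ms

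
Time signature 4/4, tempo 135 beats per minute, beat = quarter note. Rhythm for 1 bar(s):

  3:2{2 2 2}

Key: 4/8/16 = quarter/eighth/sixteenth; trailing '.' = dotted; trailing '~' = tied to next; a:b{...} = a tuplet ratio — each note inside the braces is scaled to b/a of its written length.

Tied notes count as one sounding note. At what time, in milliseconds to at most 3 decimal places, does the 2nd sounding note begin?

note 2 onset = 4/3b = 592.593ms

1. 0.0ms @ 0 + 592.593ms (4/3)
2. 592.593ms @ 4/3 + 592.593ms (4/3)
3. 1185.185ms @ 8/3 + 592.593ms (4/3)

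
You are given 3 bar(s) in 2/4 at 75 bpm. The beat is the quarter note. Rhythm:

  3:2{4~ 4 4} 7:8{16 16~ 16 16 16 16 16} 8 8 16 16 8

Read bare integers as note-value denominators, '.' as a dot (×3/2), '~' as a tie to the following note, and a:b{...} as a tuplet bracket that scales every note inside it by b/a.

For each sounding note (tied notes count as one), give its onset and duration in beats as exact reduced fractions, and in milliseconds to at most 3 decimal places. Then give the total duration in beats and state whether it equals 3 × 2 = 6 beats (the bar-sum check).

1) 0.0ms=0b +1066.667ms=4/3b
2) 1066.667ms=4/3b +533.333ms=2/3b
3) 1600.0ms=2b +228.571ms=2/7b
4) 1828.571ms=16/7b +457.143ms=4/7b
5) 2285.714ms=20/7b +228.571ms=2/7b
6) 2514.286ms=22/7b +228.571ms=2/7b
7) 2742.857ms=24/7b +228.571ms=2/7b
8) 2971.429ms=26/7b +228.571ms=2/7b
9) 3200.0ms=4b +400.0ms=1/2b
10) 3600.0ms=9/2b +400.0ms=1/2b
11) 4000.0ms=5b +200.0ms=1/4b
12) 4200.0ms=21/4b +200.0ms=1/4b
13) 4400.0ms=11/2b +400.0ms=1/2b
Σ=6b of 6 (75bpm 2/4) — PASS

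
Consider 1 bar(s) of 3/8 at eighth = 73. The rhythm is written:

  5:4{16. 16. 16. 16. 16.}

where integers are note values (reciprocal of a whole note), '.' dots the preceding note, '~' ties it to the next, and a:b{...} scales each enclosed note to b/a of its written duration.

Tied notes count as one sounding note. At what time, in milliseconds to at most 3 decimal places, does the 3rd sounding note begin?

1. 0.0ms @ 0 + 493.151ms (3/5)
2. 493.151ms @ 3/5 + 493.151ms (3/5)
3. 986.301ms @ 6/5 + 493.151ms (3/5)
4. 1479.452ms @ 9/5 + 493.151ms (3/5)
5. 1972.603ms @ 12/5 + 493.151ms (3/5)

note 3 onset = 6/5b = 986.301ms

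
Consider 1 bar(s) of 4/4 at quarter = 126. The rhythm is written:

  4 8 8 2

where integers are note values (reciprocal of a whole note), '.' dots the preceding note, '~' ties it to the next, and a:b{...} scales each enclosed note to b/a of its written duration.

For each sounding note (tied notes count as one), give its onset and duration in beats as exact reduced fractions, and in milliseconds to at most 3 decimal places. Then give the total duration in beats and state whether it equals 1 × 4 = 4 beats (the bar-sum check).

1) 0.0ms=0b +476.19ms=1b
2) 476.19ms=1b +238.095ms=1/2b
3) 714.286ms=3/2b +238.095ms=1/2b
4) 952.381ms=2b +952.381ms=2b
Σ=4b of 4 (126bpm 4/4) — PASS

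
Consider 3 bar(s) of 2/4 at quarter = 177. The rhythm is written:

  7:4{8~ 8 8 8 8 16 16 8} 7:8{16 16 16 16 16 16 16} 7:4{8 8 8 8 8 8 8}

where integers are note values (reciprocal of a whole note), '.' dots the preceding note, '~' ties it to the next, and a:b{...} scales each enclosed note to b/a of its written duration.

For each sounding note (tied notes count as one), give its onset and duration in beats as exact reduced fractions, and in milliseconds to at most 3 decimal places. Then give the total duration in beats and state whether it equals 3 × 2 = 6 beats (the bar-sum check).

1) 0.0ms=0b +193.705ms=4/7b
2) 193.705ms=4/7b +96.852ms=2/7b
3) 290.557ms=6/7b +96.852ms=2/7b
4) 387.409ms=8/7b +96.852ms=2/7b
5) 484.262ms=10/7b +48.426ms=1/7b
6) 532.688ms=11/7b +48.426ms=1/7b
7) 581.114ms=12/7b +96.852ms=2/7b
8) 677.966ms=2b +96.852ms=2/7b
9) 774.818ms=16/7b +96.852ms=2/7b
10) 871.671ms=18/7b +96.852ms=2/7b
11) 968.523ms=20/7b +96.852ms=2/7b
12) 1065.375ms=22/7b +96.852ms=2/7b
13) 1162.228ms=24/7b +96.852ms=2/7b
14) 1259.08ms=26/7b +96.852ms=2/7b
15) 1355.932ms=4b +96.852ms=2/7b
16) 1452.785ms=30/7b +96.852ms=2/7b
17) 1549.637ms=32/7b +96.852ms=2/7b
18) 1646.489ms=34/7b +96.852ms=2/7b
19) 1743.341ms=36/7b +96.852ms=2/7b
20) 1840.194ms=38/7b +96.852ms=2/7b
21) 1937.046ms=40/7b +96.852ms=2/7b
Σ=6b of 6 (177bpm 2/4) — PASS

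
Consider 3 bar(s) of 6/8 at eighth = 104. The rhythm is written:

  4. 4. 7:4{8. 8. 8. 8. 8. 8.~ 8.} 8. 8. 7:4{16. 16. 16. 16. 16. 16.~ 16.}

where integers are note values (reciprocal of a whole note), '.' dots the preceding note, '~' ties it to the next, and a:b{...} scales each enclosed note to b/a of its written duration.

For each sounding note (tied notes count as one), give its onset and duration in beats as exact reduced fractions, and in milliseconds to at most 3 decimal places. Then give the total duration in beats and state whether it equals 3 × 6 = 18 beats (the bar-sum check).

1) 0.0ms=0b +1730.769ms=3b
2) 1730.769ms=3b +1730.769ms=3b
3) 3461.538ms=6b +494.505ms=6/7b
4) 3956.044ms=48/7b +494.505ms=6/7b
5) 4450.549ms=54/7b +494.505ms=6/7b
6) 4945.055ms=60/7b +494.505ms=6/7b
7) 5439.56ms=66/7b +494.505ms=6/7b
8) 5934.066ms=72/7b +989.011ms=12/7b
9) 6923.077ms=12b +865.385ms=3/2b
10) 7788.462ms=27/2b +865.385ms=3/2b
11) 8653.846ms=15b +247.253ms=3/7b
12) 8901.099ms=108/7b +247.253ms=3/7b
13) 9148.352ms=111/7b +247.253ms=3/7b
14) 9395.604ms=114/7b +247.253ms=3/7b
15) 9642.857ms=117/7b +247.253ms=3/7b
16) 9890.11ms=120/7b +494.505ms=6/7b
Σ=18b of 18 (104bpm 6/8) — PASS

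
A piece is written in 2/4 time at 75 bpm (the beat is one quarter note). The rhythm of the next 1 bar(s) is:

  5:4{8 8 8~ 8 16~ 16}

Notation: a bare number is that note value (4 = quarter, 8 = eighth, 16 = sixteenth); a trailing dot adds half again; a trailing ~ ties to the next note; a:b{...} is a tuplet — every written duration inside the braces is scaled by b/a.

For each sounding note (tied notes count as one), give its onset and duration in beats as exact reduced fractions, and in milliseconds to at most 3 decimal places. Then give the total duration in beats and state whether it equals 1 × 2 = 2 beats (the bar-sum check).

1) 0.0ms=0b +320.0ms=2/5b
2) 320.0ms=2/5b +320.0ms=2/5b
3) 640.0ms=4/5b +640.0ms=4/5b
4) 1280.0ms=8/5b +320.0ms=2/5b
Σ=2b of 2 (75bpm 2/4) — PASS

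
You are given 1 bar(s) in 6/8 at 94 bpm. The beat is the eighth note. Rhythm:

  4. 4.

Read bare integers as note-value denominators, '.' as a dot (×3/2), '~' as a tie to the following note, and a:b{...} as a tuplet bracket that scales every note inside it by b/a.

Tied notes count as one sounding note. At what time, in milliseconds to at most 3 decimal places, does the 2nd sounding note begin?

1. 0.0ms @ 0 + 1914.894ms (3)
2. 1914.894ms @ 3 + 1914.894ms (3)

note 2 onset = 3b = 1914.894ms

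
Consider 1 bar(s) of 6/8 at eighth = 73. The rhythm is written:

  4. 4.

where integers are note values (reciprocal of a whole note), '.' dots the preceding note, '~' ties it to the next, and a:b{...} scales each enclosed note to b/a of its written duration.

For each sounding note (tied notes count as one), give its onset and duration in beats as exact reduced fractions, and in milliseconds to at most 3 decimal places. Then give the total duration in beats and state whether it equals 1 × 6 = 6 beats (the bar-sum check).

1) 0.0ms=0b +2465.753ms=3b
2) 2465.753ms=3b +2465.753ms=3b
Σ=6b of 6 (73bpm 6/8) — PASS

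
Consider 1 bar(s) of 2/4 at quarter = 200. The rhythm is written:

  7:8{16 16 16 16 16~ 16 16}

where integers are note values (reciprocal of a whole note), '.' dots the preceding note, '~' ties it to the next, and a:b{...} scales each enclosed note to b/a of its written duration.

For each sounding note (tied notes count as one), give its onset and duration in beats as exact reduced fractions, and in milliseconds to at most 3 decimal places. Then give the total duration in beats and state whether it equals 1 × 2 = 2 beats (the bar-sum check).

1) 0.0ms=0b +85.714ms=2/7b
2) 85.714ms=2/7b +85.714ms=2/7b
3) 171.429ms=4/7b +85.714ms=2/7b
4) 257.143ms=6/7b +85.714ms=2/7b
5) 342.857ms=8/7b +171.429ms=4/7b
6) 514.286ms=12/7b +85.714ms=2/7b
Σ=2b of 2 (200bpm 2/4) — PASS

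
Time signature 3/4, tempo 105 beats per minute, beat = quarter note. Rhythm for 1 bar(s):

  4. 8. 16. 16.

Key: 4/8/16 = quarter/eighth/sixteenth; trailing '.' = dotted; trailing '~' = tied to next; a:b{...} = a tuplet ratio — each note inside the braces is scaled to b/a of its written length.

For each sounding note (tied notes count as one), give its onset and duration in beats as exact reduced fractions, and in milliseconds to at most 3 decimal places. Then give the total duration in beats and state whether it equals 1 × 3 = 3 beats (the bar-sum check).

1) 0.0ms=0b +857.143ms=3/2b
2) 857.143ms=3/2b +428.571ms=3/4b
3) 1285.714ms=9/4b +214.286ms=3/8b
4) 1500.0ms=21/8b +214.286ms=3/8b
Σ=3b of 3 (105bpm 3/4) — PASS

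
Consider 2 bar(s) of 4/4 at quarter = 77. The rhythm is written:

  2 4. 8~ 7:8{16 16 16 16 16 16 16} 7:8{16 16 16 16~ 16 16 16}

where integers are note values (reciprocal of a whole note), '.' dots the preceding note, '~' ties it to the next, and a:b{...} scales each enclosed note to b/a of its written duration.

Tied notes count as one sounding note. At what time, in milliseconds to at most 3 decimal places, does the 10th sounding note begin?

note 10 onset = 6b = 4675.325ms

1. 0.0ms @ 0 + 1558.442ms (2)
2. 1558.442ms @ 2 + 1168.831ms (3/2)
3. 2727.273ms @ 7/2 + 612.245ms (11/14)
4. 3339.518ms @ 30/7 + 222.635ms (2/7)
5. 3562.152ms @ 32/7 + 222.635ms (2/7)
6. 3784.787ms @ 34/7 + 222.635ms (2/7)
7. 4007.421ms @ 36/7 + 222.635ms (2/7)
8. 4230.056ms @ 38/7 + 222.635ms (2/7)
9. 4452.69ms @ 40/7 + 222.635ms (2/7)
10. 4675.325ms @ 6 + 222.635ms (2/7)
11. 4897.959ms @ 44/7 + 222.635ms (2/7)
12. 5120.594ms @ 46/7 + 222.635ms (2/7)
13. 5343.228ms @ 48/7 + 445.269ms (4/7)
14. 5788.497ms @ 52/7 + 222.635ms (2/7)
15. 6011.132ms @ 54/7 + 222.635ms (2/7)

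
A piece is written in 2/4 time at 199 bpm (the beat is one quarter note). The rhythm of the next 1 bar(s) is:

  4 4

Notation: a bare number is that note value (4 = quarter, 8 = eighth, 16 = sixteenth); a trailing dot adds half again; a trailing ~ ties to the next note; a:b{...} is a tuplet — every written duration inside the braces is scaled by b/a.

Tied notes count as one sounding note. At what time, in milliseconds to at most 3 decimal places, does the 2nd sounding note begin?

1. 0.0ms @ 0 + 301.508ms (1)
2. 301.508ms @ 1 + 301.508ms (1)

note 2 onset = 1b = 301.508ms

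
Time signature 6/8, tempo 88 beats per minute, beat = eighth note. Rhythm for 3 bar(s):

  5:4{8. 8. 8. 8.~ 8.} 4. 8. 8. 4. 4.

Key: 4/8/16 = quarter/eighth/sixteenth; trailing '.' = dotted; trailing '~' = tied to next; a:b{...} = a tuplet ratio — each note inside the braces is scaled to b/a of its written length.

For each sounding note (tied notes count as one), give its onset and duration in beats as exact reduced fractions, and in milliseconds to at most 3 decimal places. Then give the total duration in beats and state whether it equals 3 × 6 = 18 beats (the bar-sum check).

1) 0.0ms=0b +818.182ms=6/5b
2) 818.182ms=6/5b +818.182ms=6/5b
3) 1636.364ms=12/5b +818.182ms=6/5b
4) 2454.545ms=18/5b +1636.364ms=12/5b
5) 4090.909ms=6b +2045.455ms=3b
6) 6136.364ms=9b +1022.727ms=3/2b
7) 7159.091ms=21/2b +1022.727ms=3/2b
8) 8181.818ms=12b +2045.455ms=3b
9) 10227.273ms=15b +2045.455ms=3b
Σ=18b of 18 (88bpm 6/8) — PASS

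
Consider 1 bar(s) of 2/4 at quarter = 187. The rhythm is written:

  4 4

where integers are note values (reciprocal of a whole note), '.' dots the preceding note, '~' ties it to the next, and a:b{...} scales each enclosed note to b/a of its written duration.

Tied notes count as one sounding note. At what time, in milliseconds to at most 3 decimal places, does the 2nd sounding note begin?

1. 0.0ms @ 0 + 320.856ms (1)
2. 320.856ms @ 1 + 320.856ms (1)

note 2 onset = 1b = 320.856ms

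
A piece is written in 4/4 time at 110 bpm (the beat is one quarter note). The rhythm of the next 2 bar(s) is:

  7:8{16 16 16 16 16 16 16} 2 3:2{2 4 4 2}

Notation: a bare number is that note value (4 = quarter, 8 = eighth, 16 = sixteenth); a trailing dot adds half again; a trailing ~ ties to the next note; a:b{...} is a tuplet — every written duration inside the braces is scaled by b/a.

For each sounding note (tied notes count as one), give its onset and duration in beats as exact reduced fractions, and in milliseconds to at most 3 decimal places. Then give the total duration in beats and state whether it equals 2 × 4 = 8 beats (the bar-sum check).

1) 0.0ms=0b +155.844ms=2/7b
2) 155.844ms=2/7b +155.844ms=2/7b
3) 311.688ms=4/7b +155.844ms=2/7b
4) 467.532ms=6/7b +155.844ms=2/7b
5) 623.377ms=8/7b +155.844ms=2/7b
6) 779.221ms=10/7b +155.844ms=2/7b
7) 935.065ms=12/7b +155.844ms=2/7b
8) 1090.909ms=2b +1090.909ms=2b
9) 2181.818ms=4b +727.273ms=4/3b
10) 2909.091ms=16/3b +363.636ms=2/3b
11) 3272.727ms=6b +363.636ms=2/3b
12) 3636.364ms=20/3b +727.273ms=4/3b
Σ=8b of 8 (110bpm 4/4) — PASS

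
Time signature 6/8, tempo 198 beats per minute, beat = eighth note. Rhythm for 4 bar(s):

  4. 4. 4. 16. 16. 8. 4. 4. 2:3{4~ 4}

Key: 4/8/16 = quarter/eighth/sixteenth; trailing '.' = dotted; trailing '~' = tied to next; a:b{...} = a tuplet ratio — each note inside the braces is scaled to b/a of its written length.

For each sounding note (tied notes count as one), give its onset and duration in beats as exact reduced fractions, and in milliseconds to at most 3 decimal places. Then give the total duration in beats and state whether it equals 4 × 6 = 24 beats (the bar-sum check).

1) 0.0ms=0b +909.091ms=3b
2) 909.091ms=3b +909.091ms=3b
3) 1818.182ms=6b +909.091ms=3b
4) 2727.273ms=9b +227.273ms=3/4b
5) 2954.545ms=39/4b +227.273ms=3/4b
6) 3181.818ms=21/2b +454.545ms=3/2b
7) 3636.364ms=12b +909.091ms=3b
8) 4545.455ms=15b +909.091ms=3b
9) 5454.545ms=18b +1818.182ms=6b
Σ=24b of 24 (198bpm 6/8) — PASS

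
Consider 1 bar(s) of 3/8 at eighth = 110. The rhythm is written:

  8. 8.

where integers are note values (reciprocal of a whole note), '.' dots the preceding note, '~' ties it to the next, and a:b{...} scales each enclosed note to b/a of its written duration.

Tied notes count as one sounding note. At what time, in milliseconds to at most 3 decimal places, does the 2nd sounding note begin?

note 2 onset = 3/2b = 818.182ms

1. 0.0ms @ 0 + 818.182ms (3/2)
2. 818.182ms @ 3/2 + 818.182ms (3/2)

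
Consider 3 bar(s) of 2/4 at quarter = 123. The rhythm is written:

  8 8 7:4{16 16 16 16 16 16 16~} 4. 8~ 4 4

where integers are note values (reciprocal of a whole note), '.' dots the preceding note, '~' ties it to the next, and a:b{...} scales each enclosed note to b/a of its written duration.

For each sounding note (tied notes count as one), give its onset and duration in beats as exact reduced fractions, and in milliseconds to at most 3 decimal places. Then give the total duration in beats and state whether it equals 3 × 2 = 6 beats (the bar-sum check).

1) 0.0ms=0b +243.902ms=1/2b
2) 243.902ms=1/2b +243.902ms=1/2b
3) 487.805ms=1b +69.686ms=1/7b
4) 557.491ms=8/7b +69.686ms=1/7b
5) 627.178ms=9/7b +69.686ms=1/7b
6) 696.864ms=10/7b +69.686ms=1/7b
7) 766.551ms=11/7b +69.686ms=1/7b
8) 836.237ms=12/7b +69.686ms=1/7b
9) 905.923ms=13/7b +801.394ms=23/14b
10) 1707.317ms=7/2b +731.707ms=3/2b
11) 2439.024ms=5b +487.805ms=1b
Σ=6b of 6 (123bpm 2/4) — PASS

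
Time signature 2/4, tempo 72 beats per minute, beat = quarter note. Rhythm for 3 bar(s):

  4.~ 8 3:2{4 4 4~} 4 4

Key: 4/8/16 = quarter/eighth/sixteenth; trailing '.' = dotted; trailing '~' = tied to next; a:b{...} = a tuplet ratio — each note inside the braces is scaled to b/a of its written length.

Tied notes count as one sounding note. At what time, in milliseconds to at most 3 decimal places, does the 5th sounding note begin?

note 5 onset = 5b = 4166.667ms

1. 0.0ms @ 0 + 1666.667ms (2)
2. 1666.667ms @ 2 + 555.556ms (2/3)
3. 2222.222ms @ 8/3 + 555.556ms (2/3)
4. 2777.778ms @ 10/3 + 1388.889ms (5/3)
5. 4166.667ms @ 5 + 833.333ms (1)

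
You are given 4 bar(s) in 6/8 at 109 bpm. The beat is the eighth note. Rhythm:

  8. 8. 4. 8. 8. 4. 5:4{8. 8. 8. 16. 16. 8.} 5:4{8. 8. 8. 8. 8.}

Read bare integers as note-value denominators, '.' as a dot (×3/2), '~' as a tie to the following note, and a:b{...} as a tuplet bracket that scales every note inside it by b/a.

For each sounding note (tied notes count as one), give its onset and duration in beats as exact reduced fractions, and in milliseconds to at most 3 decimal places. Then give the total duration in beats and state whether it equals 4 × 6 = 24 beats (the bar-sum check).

1) 0.0ms=0b +825.688ms=3/2b
2) 825.688ms=3/2b +825.688ms=3/2b
3) 1651.376ms=3b +1651.376ms=3b
4) 3302.752ms=6b +825.688ms=3/2b
5) 4128.44ms=15/2b +825.688ms=3/2b
6) 4954.128ms=9b +1651.376ms=3b
7) 6605.505ms=12b +660.55ms=6/5b
8) 7266.055ms=66/5b +660.55ms=6/5b
9) 7926.606ms=72/5b +660.55ms=6/5b
10) 8587.156ms=78/5b +330.275ms=3/5b
11) 8917.431ms=81/5b +330.275ms=3/5b
12) 9247.706ms=84/5b +660.55ms=6/5b
13) 9908.257ms=18b +660.55ms=6/5b
14) 10568.807ms=96/5b +660.55ms=6/5b
15) 11229.358ms=102/5b +660.55ms=6/5b
16) 11889.908ms=108/5b +660.55ms=6/5b
17) 12550.459ms=114/5b +660.55ms=6/5b
Σ=24b of 24 (109bpm 6/8) — PASS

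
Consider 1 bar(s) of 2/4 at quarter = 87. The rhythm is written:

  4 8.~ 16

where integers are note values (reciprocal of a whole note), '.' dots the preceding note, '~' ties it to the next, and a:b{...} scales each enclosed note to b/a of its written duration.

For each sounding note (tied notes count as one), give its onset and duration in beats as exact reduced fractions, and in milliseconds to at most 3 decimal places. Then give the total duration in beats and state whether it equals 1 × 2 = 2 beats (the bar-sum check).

1) 0.0ms=0b +689.655ms=1b
2) 689.655ms=1b +689.655ms=1b
Σ=2b of 2 (87bpm 2/4) — PASS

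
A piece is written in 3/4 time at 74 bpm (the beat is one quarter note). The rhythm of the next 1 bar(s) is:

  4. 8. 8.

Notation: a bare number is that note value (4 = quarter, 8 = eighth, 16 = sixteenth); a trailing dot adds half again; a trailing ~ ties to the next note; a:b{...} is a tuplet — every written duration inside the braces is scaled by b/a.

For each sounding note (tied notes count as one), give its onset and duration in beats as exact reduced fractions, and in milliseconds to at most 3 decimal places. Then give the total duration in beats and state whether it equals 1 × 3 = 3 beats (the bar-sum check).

1) 0.0ms=0b +1216.216ms=3/2b
2) 1216.216ms=3/2b +608.108ms=3/4b
3) 1824.324ms=9/4b +608.108ms=3/4b
Σ=3b of 3 (74bpm 3/4) — PASS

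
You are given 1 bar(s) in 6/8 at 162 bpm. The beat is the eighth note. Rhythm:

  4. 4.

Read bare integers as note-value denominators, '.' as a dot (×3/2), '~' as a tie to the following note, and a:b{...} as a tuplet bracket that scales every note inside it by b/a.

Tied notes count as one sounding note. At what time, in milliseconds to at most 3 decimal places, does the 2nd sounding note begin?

note 2 onset = 3b = 1111.111ms

1. 0.0ms @ 0 + 1111.111ms (3)
2. 1111.111ms @ 3 + 1111.111ms (3)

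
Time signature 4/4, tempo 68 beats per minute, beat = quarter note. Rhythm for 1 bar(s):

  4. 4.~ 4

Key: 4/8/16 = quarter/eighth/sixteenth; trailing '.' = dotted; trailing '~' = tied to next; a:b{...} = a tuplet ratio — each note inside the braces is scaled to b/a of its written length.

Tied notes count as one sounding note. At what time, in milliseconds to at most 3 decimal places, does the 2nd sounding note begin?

note 2 onset = 3/2b = 1323.529ms

1. 0.0ms @ 0 + 1323.529ms (3/2)
2. 1323.529ms @ 3/2 + 2205.882ms (5/2)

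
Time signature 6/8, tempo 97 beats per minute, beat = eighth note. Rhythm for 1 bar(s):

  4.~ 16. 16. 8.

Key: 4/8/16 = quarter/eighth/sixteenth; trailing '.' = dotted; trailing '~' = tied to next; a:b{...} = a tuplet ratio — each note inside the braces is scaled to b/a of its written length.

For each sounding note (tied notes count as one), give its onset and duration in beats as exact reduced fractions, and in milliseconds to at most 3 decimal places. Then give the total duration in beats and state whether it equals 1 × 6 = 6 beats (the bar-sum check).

1) 0.0ms=0b +2319.588ms=15/4b
2) 2319.588ms=15/4b +463.918ms=3/4b
3) 2783.505ms=9/2b +927.835ms=3/2b
Σ=6b of 6 (97bpm 6/8) — PASS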